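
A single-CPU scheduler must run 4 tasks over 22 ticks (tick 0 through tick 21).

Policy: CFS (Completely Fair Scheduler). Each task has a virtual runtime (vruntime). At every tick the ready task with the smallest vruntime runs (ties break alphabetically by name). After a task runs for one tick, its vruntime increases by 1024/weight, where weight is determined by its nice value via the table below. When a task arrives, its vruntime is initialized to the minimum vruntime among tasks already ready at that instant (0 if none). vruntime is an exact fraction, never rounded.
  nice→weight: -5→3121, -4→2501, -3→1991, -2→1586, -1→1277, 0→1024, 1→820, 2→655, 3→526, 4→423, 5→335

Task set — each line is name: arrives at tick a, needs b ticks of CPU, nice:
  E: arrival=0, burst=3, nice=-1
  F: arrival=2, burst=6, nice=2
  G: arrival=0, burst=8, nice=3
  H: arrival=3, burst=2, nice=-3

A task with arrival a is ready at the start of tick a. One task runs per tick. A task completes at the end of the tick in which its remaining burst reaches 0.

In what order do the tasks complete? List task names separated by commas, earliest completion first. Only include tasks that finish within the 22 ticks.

completion order = H, E, F, G

t=0: vr[E=0 G=0] → run E
t=1: vr[E=1024/1277 G=0] → run G
t=2: vr[E=1024/1277 F=1024/1277 G=512/263] → run E
t=3: vr[E=2048/1277 F=1024/1277 G=512/263 H=1024/1277] → run F
t=4: vr[E=2048/1277 F=1978368/836435 G=512/263 H=1024/1277] → run H
t=5: vr[E=2048/1277 F=1978368/836435 G=512/263 H=3346432/2542507] → run H
t=6: vr[E=2048/1277 F=1978368/836435 G=512/263] → run E
t=7: vr[F=1978368/836435 G=512/263] → run G
t=8: vr[F=1978368/836435 G=1024/263] → run F
t=9: vr[F=3286016/836435 G=1024/263] → run G
t=10: vr[F=3286016/836435 G=1536/263] → run F
t=11: vr[F=4593664/836435 G=1536/263] → run F
t=12: vr[F=5901312/836435 G=1536/263] → run G
t=13: vr[F=5901312/836435 G=2048/263] → run F
t=14: vr[F=1441792/167287 G=2048/263] → run G
t=15: vr[F=1441792/167287 G=2560/263] → run F
t=16: vr[G=2560/263] → run G
t=17: vr[G=3072/263] → run G
t=18: vr[G=3584/263] → run G
t=19: (idle)
t=20: (idle)
t=21: (idle)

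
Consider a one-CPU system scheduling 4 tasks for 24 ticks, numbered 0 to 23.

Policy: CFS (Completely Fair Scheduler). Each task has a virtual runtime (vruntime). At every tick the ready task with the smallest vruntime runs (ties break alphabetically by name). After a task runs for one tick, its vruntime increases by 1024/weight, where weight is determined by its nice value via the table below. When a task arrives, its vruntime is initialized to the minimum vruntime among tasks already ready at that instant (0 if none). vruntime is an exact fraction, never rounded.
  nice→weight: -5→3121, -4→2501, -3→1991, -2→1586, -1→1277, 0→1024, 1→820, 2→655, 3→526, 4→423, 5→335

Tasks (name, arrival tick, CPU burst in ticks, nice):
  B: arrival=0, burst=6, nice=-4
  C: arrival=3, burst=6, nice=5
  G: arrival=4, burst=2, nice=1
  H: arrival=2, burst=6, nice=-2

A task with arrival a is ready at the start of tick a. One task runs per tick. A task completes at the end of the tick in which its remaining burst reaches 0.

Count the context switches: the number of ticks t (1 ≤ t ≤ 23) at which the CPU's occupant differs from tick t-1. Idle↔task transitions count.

context switches = 12

t=0: vr[B=0] → run B
t=1: vr[B=1024/2501] → run B
t=2: vr[B=2048/2501 H=2048/2501] → run B
t=3: vr[B=3072/2501 C=2048/2501 H=2048/2501] → run C
t=4: vr[B=3072/2501 C=3247104/837835 G=2048/2501 H=2048/2501] → run G
t=5: vr[B=3072/2501 C=3247104/837835 G=25856/12505 H=2048/2501] → run H
t=6: vr[B=3072/2501 C=3247104/837835 G=25856/12505 H=47616/32513] → run B
t=7: vr[B=4096/2501 C=3247104/837835 G=25856/12505 H=47616/32513] → run H
t=8: vr[B=4096/2501 C=3247104/837835 G=25856/12505 H=68608/32513] → run B
t=9: vr[B=5120/2501 C=3247104/837835 G=25856/12505 H=68608/32513] → run B
t=10: vr[C=3247104/837835 G=25856/12505 H=68608/32513] → run G
t=11: vr[C=3247104/837835 H=68608/32513] → run H
t=12: vr[C=3247104/837835 H=89600/32513] → run H
t=13: vr[C=3247104/837835 H=110592/32513] → run H
t=14: vr[C=3247104/837835 H=131584/32513] → run C
t=15: vr[C=5808128/837835 H=131584/32513] → run H
t=16: vr[C=5808128/837835] → run C
t=17: vr[C=8369152/837835] → run C
t=18: vr[C=10930176/837835] → run C
t=19: vr[C=2698240/167567] → run C
t=20: (idle)
t=21: (idle)
t=22: (idle)
t=23: (idle)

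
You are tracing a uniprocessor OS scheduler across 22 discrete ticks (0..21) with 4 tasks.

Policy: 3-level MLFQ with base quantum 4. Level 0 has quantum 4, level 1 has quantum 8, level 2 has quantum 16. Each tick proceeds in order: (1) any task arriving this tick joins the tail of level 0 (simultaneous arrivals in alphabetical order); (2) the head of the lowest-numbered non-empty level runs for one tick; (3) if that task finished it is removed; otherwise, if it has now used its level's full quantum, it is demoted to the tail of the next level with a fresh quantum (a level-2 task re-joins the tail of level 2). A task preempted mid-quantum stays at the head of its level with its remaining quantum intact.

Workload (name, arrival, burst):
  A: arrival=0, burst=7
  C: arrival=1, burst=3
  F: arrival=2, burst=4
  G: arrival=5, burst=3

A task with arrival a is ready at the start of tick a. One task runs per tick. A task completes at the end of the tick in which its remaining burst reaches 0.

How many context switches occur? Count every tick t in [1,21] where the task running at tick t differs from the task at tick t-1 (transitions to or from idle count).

context switches = 5

t=0: L0/L1/L2 = A/-/- → run A
t=1: L0/L1/L2 = AC/-/- → run A
t=2: L0/L1/L2 = ACF/-/- → run A
t=3: L0/L1/L2 = ACF/-/- → run A
t=4: L0/L1/L2 = CF/A/- → run C
t=5: L0/L1/L2 = CFG/A/- → run C
t=6: L0/L1/L2 = CFG/A/- → run C
t=7: L0/L1/L2 = FG/A/- → run F
t=8: L0/L1/L2 = FG/A/- → run F
t=9: L0/L1/L2 = FG/A/- → run F
t=10: L0/L1/L2 = FG/A/- → run F
t=11: L0/L1/L2 = G/A/- → run G
t=12: L0/L1/L2 = G/A/- → run G
t=13: L0/L1/L2 = G/A/- → run G
t=14: L0/L1/L2 = -/A/- → run A
t=15: L0/L1/L2 = -/A/- → run A
t=16: L0/L1/L2 = -/A/- → run A
t=17: (idle)
t=18: (idle)
t=19: (idle)
t=20: (idle)
t=21: (idle)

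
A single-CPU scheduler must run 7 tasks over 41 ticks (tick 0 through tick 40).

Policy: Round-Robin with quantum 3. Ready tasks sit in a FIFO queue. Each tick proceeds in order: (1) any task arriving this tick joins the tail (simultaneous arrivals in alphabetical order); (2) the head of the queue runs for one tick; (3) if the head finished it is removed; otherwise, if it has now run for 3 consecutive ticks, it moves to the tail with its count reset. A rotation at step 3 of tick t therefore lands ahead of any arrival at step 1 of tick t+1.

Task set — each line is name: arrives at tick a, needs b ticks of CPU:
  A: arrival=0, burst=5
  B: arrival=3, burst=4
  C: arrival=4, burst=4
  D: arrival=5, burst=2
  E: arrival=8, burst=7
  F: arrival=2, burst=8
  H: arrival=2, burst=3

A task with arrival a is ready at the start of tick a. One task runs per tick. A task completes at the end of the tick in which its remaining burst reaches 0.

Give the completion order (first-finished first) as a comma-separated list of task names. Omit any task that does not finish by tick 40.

completion order = H, A, D, B, C, F, E

t=0: queue=[A] q_used=0 → run A
t=1: queue=[A] q_used=1 → run A
t=2: queue=[A,F,H] q_used=2 → run A
t=3: queue=[F,H,A,B] q_used=0 → run F
t=4: queue=[F,H,A,B,C] q_used=1 → run F
t=5: queue=[F,H,A,B,C,D] q_used=2 → run F
t=6: queue=[H,A,B,C,D,F] q_used=0 → run H
t=7: queue=[H,A,B,C,D,F] q_used=1 → run H
t=8: queue=[H,A,B,C,D,F,E] q_used=2 → run H
t=9: queue=[A,B,C,D,F,E] q_used=0 → run A
t=10: queue=[A,B,C,D,F,E] q_used=1 → run A
t=11: queue=[B,C,D,F,E] q_used=0 → run B
t=12: queue=[B,C,D,F,E] q_used=1 → run B
t=13: queue=[B,C,D,F,E] q_used=2 → run B
t=14: queue=[C,D,F,E,B] q_used=0 → run C
t=15: queue=[C,D,F,E,B] q_used=1 → run C
t=16: queue=[C,D,F,E,B] q_used=2 → run C
t=17: queue=[D,F,E,B,C] q_used=0 → run D
t=18: queue=[D,F,E,B,C] q_used=1 → run D
t=19: queue=[F,E,B,C] q_used=0 → run F
t=20: queue=[F,E,B,C] q_used=1 → run F
t=21: queue=[F,E,B,C] q_used=2 → run F
t=22: queue=[E,B,C,F] q_used=0 → run E
t=23: queue=[E,B,C,F] q_used=1 → run E
t=24: queue=[E,B,C,F] q_used=2 → run E
t=25: queue=[B,C,F,E] q_used=0 → run B
t=26: queue=[C,F,E] q_used=0 → run C
t=27: queue=[F,E] q_used=0 → run F
t=28: queue=[F,E] q_used=1 → run F
t=29: queue=[E] q_used=0 → run E
t=30: queue=[E] q_used=1 → run E
t=31: queue=[E] q_used=2 → run E
t=32: queue=[E] q_used=0 → run E
t=33: (idle)
t=34: (idle)
t=35: (idle)
t=36: (idle)
t=37: (idle)
t=38: (idle)
t=39: (idle)
t=40: (idle)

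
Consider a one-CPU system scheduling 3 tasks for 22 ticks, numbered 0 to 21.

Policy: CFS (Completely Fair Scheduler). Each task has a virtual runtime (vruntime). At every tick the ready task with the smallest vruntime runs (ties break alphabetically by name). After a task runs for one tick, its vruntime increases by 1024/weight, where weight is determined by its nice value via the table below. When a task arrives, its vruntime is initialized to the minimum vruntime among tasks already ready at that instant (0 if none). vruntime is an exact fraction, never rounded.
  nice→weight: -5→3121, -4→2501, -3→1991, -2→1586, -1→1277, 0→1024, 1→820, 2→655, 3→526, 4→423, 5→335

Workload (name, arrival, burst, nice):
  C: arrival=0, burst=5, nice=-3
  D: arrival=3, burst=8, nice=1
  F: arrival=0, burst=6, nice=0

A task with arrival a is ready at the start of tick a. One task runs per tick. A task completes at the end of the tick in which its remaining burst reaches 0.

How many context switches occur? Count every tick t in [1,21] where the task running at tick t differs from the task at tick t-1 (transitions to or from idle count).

context switches = 15

t=0: vr[C=0 F=0] → run C
t=1: vr[C=1024/1991 F=0] → run F
t=2: vr[C=1024/1991 F=1] → run C
t=3: vr[C=2048/1991 D=1 F=1] → run D
t=4: vr[C=2048/1991 D=461/205 F=1] → run F
t=5: vr[C=2048/1991 D=461/205 F=2] → run C
t=6: vr[C=3072/1991 D=461/205 F=2] → run C
t=7: vr[C=4096/1991 D=461/205 F=2] → run F
t=8: vr[C=4096/1991 D=461/205 F=3] → run C
t=9: vr[D=461/205 F=3] → run D
t=10: vr[D=717/205 F=3] → run F
t=11: vr[D=717/205 F=4] → run D
t=12: vr[D=973/205 F=4] → run F
t=13: vr[D=973/205 F=5] → run D
t=14: vr[D=1229/205 F=5] → run F
t=15: vr[D=1229/205] → run D
t=16: vr[D=297/41] → run D
t=17: vr[D=1741/205] → run D
t=18: vr[D=1997/205] → run D
t=19: (idle)
t=20: (idle)
t=21: (idle)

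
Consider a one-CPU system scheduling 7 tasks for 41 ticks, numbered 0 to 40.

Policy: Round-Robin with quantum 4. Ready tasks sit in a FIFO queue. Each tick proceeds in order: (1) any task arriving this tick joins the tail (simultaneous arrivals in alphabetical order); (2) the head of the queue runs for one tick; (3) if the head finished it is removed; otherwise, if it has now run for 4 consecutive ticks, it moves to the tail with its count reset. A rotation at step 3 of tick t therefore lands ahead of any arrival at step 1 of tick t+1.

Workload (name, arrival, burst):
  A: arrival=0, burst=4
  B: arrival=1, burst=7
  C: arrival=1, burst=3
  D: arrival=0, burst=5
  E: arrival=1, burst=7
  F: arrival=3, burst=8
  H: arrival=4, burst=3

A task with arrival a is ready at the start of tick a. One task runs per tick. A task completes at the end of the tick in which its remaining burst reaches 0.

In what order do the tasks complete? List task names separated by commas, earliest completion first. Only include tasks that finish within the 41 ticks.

t=0: queue=[A,D] q_used=0 → run A
t=1: queue=[A,D,B,C,E] q_used=1 → run A
t=2: queue=[A,D,B,C,E] q_used=2 → run A
t=3: queue=[A,D,B,C,E,F] q_used=3 → run A
t=4: queue=[D,B,C,E,F,H] q_used=0 → run D
t=5: queue=[D,B,C,E,F,H] q_used=1 → run D
t=6: queue=[D,B,C,E,F,H] q_used=2 → run D
t=7: queue=[D,B,C,E,F,H] q_used=3 → run D
t=8: queue=[B,C,E,F,H,D] q_used=0 → run B
t=9: queue=[B,C,E,F,H,D] q_used=1 → run B
t=10: queue=[B,C,E,F,H,D] q_used=2 → run B
t=11: queue=[B,C,E,F,H,D] q_used=3 → run B
t=12: queue=[C,E,F,H,D,B] q_used=0 → run C
t=13: queue=[C,E,F,H,D,B] q_used=1 → run C
t=14: queue=[C,E,F,H,D,B] q_used=2 → run C
t=15: queue=[E,F,H,D,B] q_used=0 → run E
t=16: queue=[E,F,H,D,B] q_used=1 → run E
t=17: queue=[E,F,H,D,B] q_used=2 → run E
t=18: queue=[E,F,H,D,B] q_used=3 → run E
t=19: queue=[F,H,D,B,E] q_used=0 → run F
t=20: queue=[F,H,D,B,E] q_used=1 → run F
t=21: queue=[F,H,D,B,E] q_used=2 → run F
t=22: queue=[F,H,D,B,E] q_used=3 → run F
t=23: queue=[H,D,B,E,F] q_used=0 → run H
t=24: queue=[H,D,B,E,F] q_used=1 → run H
t=25: queue=[H,D,B,E,F] q_used=2 → run H
t=26: queue=[D,B,E,F] q_used=0 → run D
t=27: queue=[B,E,F] q_used=0 → run B
t=28: queue=[B,E,F] q_used=1 → run B
t=29: queue=[B,E,F] q_used=2 → run B
t=30: queue=[E,F] q_used=0 → run E
t=31: queue=[E,F] q_used=1 → run E
t=32: queue=[E,F] q_used=2 → run E
t=33: queue=[F] q_used=0 → run F
t=34: queue=[F] q_used=1 → run F
t=35: queue=[F] q_used=2 → run F
t=36: queue=[F] q_used=3 → run F
t=37: (idle)
t=38: (idle)
t=39: (idle)
t=40: (idle)

completion order = A, C, H, D, B, E, F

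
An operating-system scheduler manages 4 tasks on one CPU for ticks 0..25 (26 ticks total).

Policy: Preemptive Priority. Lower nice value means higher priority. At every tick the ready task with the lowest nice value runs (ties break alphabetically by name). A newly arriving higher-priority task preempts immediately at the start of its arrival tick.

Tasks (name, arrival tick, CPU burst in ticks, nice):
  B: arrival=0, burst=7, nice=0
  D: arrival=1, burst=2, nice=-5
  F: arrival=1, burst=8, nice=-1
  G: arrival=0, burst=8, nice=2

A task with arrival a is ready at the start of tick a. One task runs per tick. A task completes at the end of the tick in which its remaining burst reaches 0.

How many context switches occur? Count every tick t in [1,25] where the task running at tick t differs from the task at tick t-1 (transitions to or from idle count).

t=0: ready={B,G} → run B
t=1: ready={B,D,F,G} → run D
t=2: ready={B,D,F,G} → run D
t=3: ready={B,F,G} → run F
t=4: ready={B,F,G} → run F
t=5: ready={B,F,G} → run F
t=6: ready={B,F,G} → run F
t=7: ready={B,F,G} → run F
t=8: ready={B,F,G} → run F
t=9: ready={B,F,G} → run F
t=10: ready={B,F,G} → run F
t=11: ready={B,G} → run B
t=12: ready={B,G} → run B
t=13: ready={B,G} → run B
t=14: ready={B,G} → run B
t=15: ready={B,G} → run B
t=16: ready={B,G} → run B
t=17: ready={G} → run G
t=18: ready={G} → run G
t=19: ready={G} → run G
t=20: ready={G} → run G
t=21: ready={G} → run G
t=22: ready={G} → run G
t=23: ready={G} → run G
t=24: ready={G} → run G
t=25: (idle)

context switches = 5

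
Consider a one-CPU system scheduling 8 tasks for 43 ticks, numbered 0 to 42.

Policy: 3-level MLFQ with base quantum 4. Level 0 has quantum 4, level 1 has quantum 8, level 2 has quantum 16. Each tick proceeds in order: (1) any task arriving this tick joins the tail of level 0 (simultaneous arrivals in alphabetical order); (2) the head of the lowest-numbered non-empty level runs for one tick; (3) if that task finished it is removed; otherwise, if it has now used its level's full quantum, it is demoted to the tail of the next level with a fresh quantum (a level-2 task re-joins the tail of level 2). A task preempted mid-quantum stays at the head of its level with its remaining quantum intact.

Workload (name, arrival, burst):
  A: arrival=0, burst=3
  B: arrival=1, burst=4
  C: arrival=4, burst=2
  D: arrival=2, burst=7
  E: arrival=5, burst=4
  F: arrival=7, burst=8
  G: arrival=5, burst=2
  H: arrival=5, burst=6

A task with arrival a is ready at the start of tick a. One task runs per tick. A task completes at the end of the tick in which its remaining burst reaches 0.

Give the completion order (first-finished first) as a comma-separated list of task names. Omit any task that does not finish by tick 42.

completion order = A, B, C, E, G, D, H, F

t=0: L0/L1/L2 = A/-/- → run A
t=1: L0/L1/L2 = AB/-/- → run A
t=2: L0/L1/L2 = ABD/-/- → run A
t=3: L0/L1/L2 = BD/-/- → run B
t=4: L0/L1/L2 = BDC/-/- → run B
t=5: L0/L1/L2 = BDCEGH/-/- → run B
t=6: L0/L1/L2 = BDCEGH/-/- → run B
t=7: L0/L1/L2 = DCEGHF/-/- → run D
t=8: L0/L1/L2 = DCEGHF/-/- → run D
t=9: L0/L1/L2 = DCEGHF/-/- → run D
t=10: L0/L1/L2 = DCEGHF/-/- → run D
t=11: L0/L1/L2 = CEGHF/D/- → run C
t=12: L0/L1/L2 = CEGHF/D/- → run C
t=13: L0/L1/L2 = EGHF/D/- → run E
t=14: L0/L1/L2 = EGHF/D/- → run E
t=15: L0/L1/L2 = EGHF/D/- → run E
t=16: L0/L1/L2 = EGHF/D/- → run E
t=17: L0/L1/L2 = GHF/D/- → run G
t=18: L0/L1/L2 = GHF/D/- → run G
t=19: L0/L1/L2 = HF/D/- → run H
t=20: L0/L1/L2 = HF/D/- → run H
t=21: L0/L1/L2 = HF/D/- → run H
t=22: L0/L1/L2 = HF/D/- → run H
t=23: L0/L1/L2 = F/DH/- → run F
t=24: L0/L1/L2 = F/DH/- → run F
t=25: L0/L1/L2 = F/DH/- → run F
t=26: L0/L1/L2 = F/DH/- → run F
t=27: L0/L1/L2 = -/DHF/- → run D
t=28: L0/L1/L2 = -/DHF/- → run D
t=29: L0/L1/L2 = -/DHF/- → run D
t=30: L0/L1/L2 = -/HF/- → run H
t=31: L0/L1/L2 = -/HF/- → run H
t=32: L0/L1/L2 = -/F/- → run F
t=33: L0/L1/L2 = -/F/- → run F
t=34: L0/L1/L2 = -/F/- → run F
t=35: L0/L1/L2 = -/F/- → run F
t=36: (idle)
t=37: (idle)
t=38: (idle)
t=39: (idle)
t=40: (idle)
t=41: (idle)
t=42: (idle)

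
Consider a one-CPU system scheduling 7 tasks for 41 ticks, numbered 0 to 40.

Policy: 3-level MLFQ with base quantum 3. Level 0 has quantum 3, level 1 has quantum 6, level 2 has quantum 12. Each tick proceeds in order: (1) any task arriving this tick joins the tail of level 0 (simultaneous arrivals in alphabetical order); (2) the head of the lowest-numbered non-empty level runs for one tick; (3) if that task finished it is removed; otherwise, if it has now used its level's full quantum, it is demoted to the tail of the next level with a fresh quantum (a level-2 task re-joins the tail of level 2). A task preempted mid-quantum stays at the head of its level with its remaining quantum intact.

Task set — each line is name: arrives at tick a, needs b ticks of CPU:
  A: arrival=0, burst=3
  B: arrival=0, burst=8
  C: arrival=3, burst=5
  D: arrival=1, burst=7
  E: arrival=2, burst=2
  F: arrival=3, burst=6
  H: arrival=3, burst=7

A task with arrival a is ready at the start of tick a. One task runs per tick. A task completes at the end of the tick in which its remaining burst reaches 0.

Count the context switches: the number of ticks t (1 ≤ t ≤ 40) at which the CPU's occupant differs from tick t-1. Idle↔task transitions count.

t=0: L0/L1/L2 = AB/-/- → run A
t=1: L0/L1/L2 = ABD/-/- → run A
t=2: L0/L1/L2 = ABDE/-/- → run A
t=3: L0/L1/L2 = BDECFH/-/- → run B
t=4: L0/L1/L2 = BDECFH/-/- → run B
t=5: L0/L1/L2 = BDECFH/-/- → run B
t=6: L0/L1/L2 = DECFH/B/- → run D
t=7: L0/L1/L2 = DECFH/B/- → run D
t=8: L0/L1/L2 = DECFH/B/- → run D
t=9: L0/L1/L2 = ECFH/BD/- → run E
t=10: L0/L1/L2 = ECFH/BD/- → run E
t=11: L0/L1/L2 = CFH/BD/- → run C
t=12: L0/L1/L2 = CFH/BD/- → run C
t=13: L0/L1/L2 = CFH/BD/- → run C
t=14: L0/L1/L2 = FH/BDC/- → run F
t=15: L0/L1/L2 = FH/BDC/- → run F
t=16: L0/L1/L2 = FH/BDC/- → run F
t=17: L0/L1/L2 = H/BDCF/- → run H
t=18: L0/L1/L2 = H/BDCF/- → run H
t=19: L0/L1/L2 = H/BDCF/- → run H
t=20: L0/L1/L2 = -/BDCFH/- → run B
t=21: L0/L1/L2 = -/BDCFH/- → run B
t=22: L0/L1/L2 = -/BDCFH/- → run B
t=23: L0/L1/L2 = -/BDCFH/- → run B
t=24: L0/L1/L2 = -/BDCFH/- → run B
t=25: L0/L1/L2 = -/DCFH/- → run D
t=26: L0/L1/L2 = -/DCFH/- → run D
t=27: L0/L1/L2 = -/DCFH/- → run D
t=28: L0/L1/L2 = -/DCFH/- → run D
t=29: L0/L1/L2 = -/CFH/- → run C
t=30: L0/L1/L2 = -/CFH/- → run C
t=31: L0/L1/L2 = -/FH/- → run F
t=32: L0/L1/L2 = -/FH/- → run F
t=33: L0/L1/L2 = -/FH/- → run F
t=34: L0/L1/L2 = -/H/- → run H
t=35: L0/L1/L2 = -/H/- → run H
t=36: L0/L1/L2 = -/H/- → run H
t=37: L0/L1/L2 = -/H/- → run H
t=38: (idle)
t=39: (idle)
t=40: (idle)

context switches = 12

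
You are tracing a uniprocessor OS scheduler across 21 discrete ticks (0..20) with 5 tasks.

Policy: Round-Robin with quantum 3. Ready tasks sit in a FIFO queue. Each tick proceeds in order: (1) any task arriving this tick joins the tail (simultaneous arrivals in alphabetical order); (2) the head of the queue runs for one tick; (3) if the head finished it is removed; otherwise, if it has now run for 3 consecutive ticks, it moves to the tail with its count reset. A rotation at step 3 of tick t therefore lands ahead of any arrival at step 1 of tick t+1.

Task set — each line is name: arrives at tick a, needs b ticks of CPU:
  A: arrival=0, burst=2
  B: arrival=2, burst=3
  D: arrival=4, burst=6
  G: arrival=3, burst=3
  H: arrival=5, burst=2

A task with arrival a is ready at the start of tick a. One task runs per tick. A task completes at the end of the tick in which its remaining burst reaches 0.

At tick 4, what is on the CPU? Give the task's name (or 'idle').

t=0: queue=[A] q_used=0 → run A
t=1: queue=[A] q_used=1 → run A
t=2: queue=[B] q_used=0 → run B
t=3: queue=[B,G] q_used=1 → run B
t=4: queue=[B,G,D] q_used=2 → run B
t=5: queue=[G,D,H] q_used=0 → run G
t=6: queue=[G,D,H] q_used=1 → run G
t=7: queue=[G,D,H] q_used=2 → run G
t=8: queue=[D,H] q_used=0 → run D
t=9: queue=[D,H] q_used=1 → run D
t=10: queue=[D,H] q_used=2 → run D
t=11: queue=[H,D] q_used=0 → run H
t=12: queue=[H,D] q_used=1 → run H
t=13: queue=[D] q_used=0 → run D
t=14: queue=[D] q_used=1 → run D
t=15: queue=[D] q_used=2 → run D
t=16: (idle)
t=17: (idle)
t=18: (idle)
t=19: (idle)
t=20: (idle)

running at tick 4 = B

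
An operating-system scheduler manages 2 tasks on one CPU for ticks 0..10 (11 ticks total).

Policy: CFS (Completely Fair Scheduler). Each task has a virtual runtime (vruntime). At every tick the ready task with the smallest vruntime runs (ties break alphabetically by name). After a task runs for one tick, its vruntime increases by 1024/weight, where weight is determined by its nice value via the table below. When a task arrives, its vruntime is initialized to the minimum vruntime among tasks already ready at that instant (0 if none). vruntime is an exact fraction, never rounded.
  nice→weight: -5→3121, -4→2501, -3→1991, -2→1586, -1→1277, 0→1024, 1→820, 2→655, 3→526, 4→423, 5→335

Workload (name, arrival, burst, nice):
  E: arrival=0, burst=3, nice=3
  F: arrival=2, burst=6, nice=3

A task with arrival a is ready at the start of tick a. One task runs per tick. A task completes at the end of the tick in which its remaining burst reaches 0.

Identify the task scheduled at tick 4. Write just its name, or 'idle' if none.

t=0: vr[E=0] → run E
t=1: vr[E=512/263] → run E
t=2: vr[E=1024/263 F=1024/263] → run E
t=3: vr[F=1024/263] → run F
t=4: vr[F=1536/263] → run F
t=5: vr[F=2048/263] → run F
t=6: vr[F=2560/263] → run F
t=7: vr[F=3072/263] → run F
t=8: vr[F=3584/263] → run F
t=9: (idle)
t=10: (idle)

running at tick 4 = F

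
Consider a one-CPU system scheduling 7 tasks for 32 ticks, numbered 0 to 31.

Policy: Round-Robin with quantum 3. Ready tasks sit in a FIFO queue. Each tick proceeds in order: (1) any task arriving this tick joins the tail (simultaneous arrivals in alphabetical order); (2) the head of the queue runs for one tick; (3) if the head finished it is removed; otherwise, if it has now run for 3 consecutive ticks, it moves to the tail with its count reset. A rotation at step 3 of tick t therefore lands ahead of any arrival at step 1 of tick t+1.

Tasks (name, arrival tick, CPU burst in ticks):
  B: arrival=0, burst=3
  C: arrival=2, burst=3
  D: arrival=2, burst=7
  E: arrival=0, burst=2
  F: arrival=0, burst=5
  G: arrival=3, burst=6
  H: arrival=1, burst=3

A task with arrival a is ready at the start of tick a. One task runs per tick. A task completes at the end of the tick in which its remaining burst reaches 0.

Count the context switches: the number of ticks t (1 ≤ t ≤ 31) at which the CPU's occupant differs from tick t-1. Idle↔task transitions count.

t=0: queue=[B,E,F] q_used=0 → run B
t=1: queue=[B,E,F,H] q_used=1 → run B
t=2: queue=[B,E,F,H,C,D] q_used=2 → run B
t=3: queue=[E,F,H,C,D,G] q_used=0 → run E
t=4: queue=[E,F,H,C,D,G] q_used=1 → run E
t=5: queue=[F,H,C,D,G] q_used=0 → run F
t=6: queue=[F,H,C,D,G] q_used=1 → run F
t=7: queue=[F,H,C,D,G] q_used=2 → run F
t=8: queue=[H,C,D,G,F] q_used=0 → run H
t=9: queue=[H,C,D,G,F] q_used=1 → run H
t=10: queue=[H,C,D,G,F] q_used=2 → run H
t=11: queue=[C,D,G,F] q_used=0 → run C
t=12: queue=[C,D,G,F] q_used=1 → run C
t=13: queue=[C,D,G,F] q_used=2 → run C
t=14: queue=[D,G,F] q_used=0 → run D
t=15: queue=[D,G,F] q_used=1 → run D
t=16: queue=[D,G,F] q_used=2 → run D
t=17: queue=[G,F,D] q_used=0 → run G
t=18: queue=[G,F,D] q_used=1 → run G
t=19: queue=[G,F,D] q_used=2 → run G
t=20: queue=[F,D,G] q_used=0 → run F
t=21: queue=[F,D,G] q_used=1 → run F
t=22: queue=[D,G] q_used=0 → run D
t=23: queue=[D,G] q_used=1 → run D
t=24: queue=[D,G] q_used=2 → run D
t=25: queue=[G,D] q_used=0 → run G
t=26: queue=[G,D] q_used=1 → run G
t=27: queue=[G,D] q_used=2 → run G
t=28: queue=[D] q_used=0 → run D
t=29: (idle)
t=30: (idle)
t=31: (idle)

context switches = 11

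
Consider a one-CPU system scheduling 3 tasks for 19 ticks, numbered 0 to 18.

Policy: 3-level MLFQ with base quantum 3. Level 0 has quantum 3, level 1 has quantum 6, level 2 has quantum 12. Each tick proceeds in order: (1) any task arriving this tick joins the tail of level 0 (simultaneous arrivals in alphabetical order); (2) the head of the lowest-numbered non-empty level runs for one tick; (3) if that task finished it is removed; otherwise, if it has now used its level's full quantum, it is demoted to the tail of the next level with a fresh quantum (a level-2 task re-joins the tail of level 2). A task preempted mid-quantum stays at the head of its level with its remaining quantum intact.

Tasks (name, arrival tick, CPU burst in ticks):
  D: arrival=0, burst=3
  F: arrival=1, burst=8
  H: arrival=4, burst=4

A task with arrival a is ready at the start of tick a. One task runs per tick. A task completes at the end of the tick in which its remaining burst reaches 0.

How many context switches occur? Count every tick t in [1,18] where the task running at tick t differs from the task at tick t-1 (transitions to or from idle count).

context switches = 5

t=0: L0/L1/L2 = D/-/- → run D
t=1: L0/L1/L2 = DF/-/- → run D
t=2: L0/L1/L2 = DF/-/- → run D
t=3: L0/L1/L2 = F/-/- → run F
t=4: L0/L1/L2 = FH/-/- → run F
t=5: L0/L1/L2 = FH/-/- → run F
t=6: L0/L1/L2 = H/F/- → run H
t=7: L0/L1/L2 = H/F/- → run H
t=8: L0/L1/L2 = H/F/- → run H
t=9: L0/L1/L2 = -/FH/- → run F
t=10: L0/L1/L2 = -/FH/- → run F
t=11: L0/L1/L2 = -/FH/- → run F
t=12: L0/L1/L2 = -/FH/- → run F
t=13: L0/L1/L2 = -/FH/- → run F
t=14: L0/L1/L2 = -/H/- → run H
t=15: (idle)
t=16: (idle)
t=17: (idle)
t=18: (idle)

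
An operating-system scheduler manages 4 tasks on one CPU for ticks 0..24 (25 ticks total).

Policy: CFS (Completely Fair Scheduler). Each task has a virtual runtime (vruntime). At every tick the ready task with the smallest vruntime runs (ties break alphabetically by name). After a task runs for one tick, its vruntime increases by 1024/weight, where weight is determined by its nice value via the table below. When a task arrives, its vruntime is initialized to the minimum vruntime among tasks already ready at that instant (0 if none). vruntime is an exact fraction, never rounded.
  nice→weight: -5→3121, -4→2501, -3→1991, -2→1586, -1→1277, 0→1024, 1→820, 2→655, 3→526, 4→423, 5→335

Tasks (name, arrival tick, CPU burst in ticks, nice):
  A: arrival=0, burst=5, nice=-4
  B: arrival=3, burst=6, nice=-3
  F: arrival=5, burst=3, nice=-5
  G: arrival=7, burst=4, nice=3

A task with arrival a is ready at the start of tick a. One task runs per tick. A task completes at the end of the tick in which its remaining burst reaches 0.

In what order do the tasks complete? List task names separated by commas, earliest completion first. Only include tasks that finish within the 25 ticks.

t=0: vr[A=0] → run A
t=1: vr[A=1024/2501] → run A
t=2: vr[A=2048/2501] → run A
t=3: vr[A=3072/2501 B=3072/2501] → run A
t=4: vr[A=4096/2501 B=3072/2501] → run B
t=5: vr[A=4096/2501 B=8677376/4979491 F=4096/2501] → run A
t=6: vr[B=8677376/4979491 F=4096/2501] → run F
t=7: vr[B=8677376/4979491 F=15344640/7805621 G=8677376/4979491] → run B
t=8: vr[B=11238400/4979491 F=15344640/7805621 G=8677376/4979491] → run G
t=9: vr[B=11238400/4979491 F=15344640/7805621 G=4831649280/1309606133] → run F
t=10: vr[B=11238400/4979491 F=17905664/7805621 G=4831649280/1309606133] → run B
t=11: vr[B=13799424/4979491 F=17905664/7805621 G=4831649280/1309606133] → run F
t=12: vr[B=13799424/4979491 G=4831649280/1309606133] → run B
t=13: vr[B=16360448/4979491 G=4831649280/1309606133] → run B
t=14: vr[B=18921472/4979491 G=4831649280/1309606133] → run G
t=15: vr[B=18921472/4979491 G=7381148672/1309606133] → run B
t=16: vr[G=7381148672/1309606133] → run G
t=17: vr[G=9930648064/1309606133] → run G
t=18: (idle)
t=19: (idle)
t=20: (idle)
t=21: (idle)
t=22: (idle)
t=23: (idle)
t=24: (idle)

completion order = A, F, B, G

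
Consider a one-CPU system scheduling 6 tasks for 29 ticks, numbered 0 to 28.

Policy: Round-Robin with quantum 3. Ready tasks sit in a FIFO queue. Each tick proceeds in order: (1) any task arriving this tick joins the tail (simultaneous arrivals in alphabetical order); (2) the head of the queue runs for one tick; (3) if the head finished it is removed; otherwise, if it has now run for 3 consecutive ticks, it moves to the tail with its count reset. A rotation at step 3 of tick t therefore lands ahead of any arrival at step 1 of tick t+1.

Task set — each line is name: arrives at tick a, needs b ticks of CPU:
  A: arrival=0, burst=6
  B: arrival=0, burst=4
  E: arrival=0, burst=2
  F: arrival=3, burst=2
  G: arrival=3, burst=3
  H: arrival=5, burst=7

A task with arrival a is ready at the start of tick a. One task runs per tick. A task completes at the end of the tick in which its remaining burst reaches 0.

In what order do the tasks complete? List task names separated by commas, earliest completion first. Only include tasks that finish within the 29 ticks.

completion order = E, A, F, G, B, H

t=0: queue=[A,B,E] q_used=0 → run A
t=1: queue=[A,B,E] q_used=1 → run A
t=2: queue=[A,B,E] q_used=2 → run A
t=3: queue=[B,E,A,F,G] q_used=0 → run B
t=4: queue=[B,E,A,F,G] q_used=1 → run B
t=5: queue=[B,E,A,F,G,H] q_used=2 → run B
t=6: queue=[E,A,F,G,H,B] q_used=0 → run E
t=7: queue=[E,A,F,G,H,B] q_used=1 → run E
t=8: queue=[A,F,G,H,B] q_used=0 → run A
t=9: queue=[A,F,G,H,B] q_used=1 → run A
t=10: queue=[A,F,G,H,B] q_used=2 → run A
t=11: queue=[F,G,H,B] q_used=0 → run F
t=12: queue=[F,G,H,B] q_used=1 → run F
t=13: queue=[G,H,B] q_used=0 → run G
t=14: queue=[G,H,B] q_used=1 → run G
t=15: queue=[G,H,B] q_used=2 → run G
t=16: queue=[H,B] q_used=0 → run H
t=17: queue=[H,B] q_used=1 → run H
t=18: queue=[H,B] q_used=2 → run H
t=19: queue=[B,H] q_used=0 → run B
t=20: queue=[H] q_used=0 → run H
t=21: queue=[H] q_used=1 → run H
t=22: queue=[H] q_used=2 → run H
t=23: queue=[H] q_used=0 → run H
t=24: (idle)
t=25: (idle)
t=26: (idle)
t=27: (idle)
t=28: (idle)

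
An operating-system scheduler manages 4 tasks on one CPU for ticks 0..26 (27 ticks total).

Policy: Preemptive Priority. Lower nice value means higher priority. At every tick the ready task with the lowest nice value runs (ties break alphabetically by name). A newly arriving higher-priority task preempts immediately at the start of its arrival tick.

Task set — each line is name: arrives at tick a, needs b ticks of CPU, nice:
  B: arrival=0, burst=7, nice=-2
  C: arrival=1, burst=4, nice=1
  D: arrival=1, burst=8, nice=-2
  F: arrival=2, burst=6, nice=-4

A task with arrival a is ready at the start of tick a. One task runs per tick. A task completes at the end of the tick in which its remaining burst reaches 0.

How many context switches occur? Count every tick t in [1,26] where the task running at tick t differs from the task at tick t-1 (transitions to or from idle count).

t=0: ready={B} → run B
t=1: ready={B,C,D} → run B
t=2: ready={B,C,D,F} → run F
t=3: ready={B,C,D,F} → run F
t=4: ready={B,C,D,F} → run F
t=5: ready={B,C,D,F} → run F
t=6: ready={B,C,D,F} → run F
t=7: ready={B,C,D,F} → run F
t=8: ready={B,C,D} → run B
t=9: ready={B,C,D} → run B
t=10: ready={B,C,D} → run B
t=11: ready={B,C,D} → run B
t=12: ready={B,C,D} → run B
t=13: ready={C,D} → run D
t=14: ready={C,D} → run D
t=15: ready={C,D} → run D
t=16: ready={C,D} → run D
t=17: ready={C,D} → run D
t=18: ready={C,D} → run D
t=19: ready={C,D} → run D
t=20: ready={C,D} → run D
t=21: ready={C} → run C
t=22: ready={C} → run C
t=23: ready={C} → run C
t=24: ready={C} → run C
t=25: (idle)
t=26: (idle)

context switches = 5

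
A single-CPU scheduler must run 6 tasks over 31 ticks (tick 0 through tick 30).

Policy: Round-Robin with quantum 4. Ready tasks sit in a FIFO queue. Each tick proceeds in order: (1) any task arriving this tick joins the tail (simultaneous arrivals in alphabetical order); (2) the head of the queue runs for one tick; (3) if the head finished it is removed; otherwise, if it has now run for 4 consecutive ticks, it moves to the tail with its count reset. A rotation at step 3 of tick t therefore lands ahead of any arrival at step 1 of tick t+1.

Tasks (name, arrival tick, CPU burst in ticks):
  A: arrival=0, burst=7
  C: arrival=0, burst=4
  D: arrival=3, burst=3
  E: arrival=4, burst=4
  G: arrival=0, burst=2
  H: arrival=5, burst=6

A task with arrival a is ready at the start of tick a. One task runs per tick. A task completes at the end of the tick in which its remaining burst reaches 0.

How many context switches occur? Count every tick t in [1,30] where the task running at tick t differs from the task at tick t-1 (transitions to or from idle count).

t=0: queue=[A,C,G] q_used=0 → run A
t=1: queue=[A,C,G] q_used=1 → run A
t=2: queue=[A,C,G] q_used=2 → run A
t=3: queue=[A,C,G,D] q_used=3 → run A
t=4: queue=[C,G,D,A,E] q_used=0 → run C
t=5: queue=[C,G,D,A,E,H] q_used=1 → run C
t=6: queue=[C,G,D,A,E,H] q_used=2 → run C
t=7: queue=[C,G,D,A,E,H] q_used=3 → run C
t=8: queue=[G,D,A,E,H] q_used=0 → run G
t=9: queue=[G,D,A,E,H] q_used=1 → run G
t=10: queue=[D,A,E,H] q_used=0 → run D
t=11: queue=[D,A,E,H] q_used=1 → run D
t=12: queue=[D,A,E,H] q_used=2 → run D
t=13: queue=[A,E,H] q_used=0 → run A
t=14: queue=[A,E,H] q_used=1 → run A
t=15: queue=[A,E,H] q_used=2 → run A
t=16: queue=[E,H] q_used=0 → run E
t=17: queue=[E,H] q_used=1 → run E
t=18: queue=[E,H] q_used=2 → run E
t=19: queue=[E,H] q_used=3 → run E
t=20: queue=[H] q_used=0 → run H
t=21: queue=[H] q_used=1 → run H
t=22: queue=[H] q_used=2 → run H
t=23: queue=[H] q_used=3 → run H
t=24: queue=[H] q_used=0 → run H
t=25: queue=[H] q_used=1 → run H
t=26: (idle)
t=27: (idle)
t=28: (idle)
t=29: (idle)
t=30: (idle)

context switches = 7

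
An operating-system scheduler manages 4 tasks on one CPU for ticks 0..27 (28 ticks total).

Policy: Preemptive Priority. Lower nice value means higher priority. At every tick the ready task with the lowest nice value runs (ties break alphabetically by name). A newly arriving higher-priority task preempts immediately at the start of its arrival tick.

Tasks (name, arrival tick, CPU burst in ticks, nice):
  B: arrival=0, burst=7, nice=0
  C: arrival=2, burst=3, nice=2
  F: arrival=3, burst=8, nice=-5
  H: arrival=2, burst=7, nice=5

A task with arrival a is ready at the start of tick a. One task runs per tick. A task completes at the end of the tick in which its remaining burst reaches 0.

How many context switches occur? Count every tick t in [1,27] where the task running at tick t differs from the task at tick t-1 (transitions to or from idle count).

t=0: ready={B} → run B
t=1: ready={B} → run B
t=2: ready={B,C,H} → run B
t=3: ready={B,C,F,H} → run F
t=4: ready={B,C,F,H} → run F
t=5: ready={B,C,F,H} → run F
t=6: ready={B,C,F,H} → run F
t=7: ready={B,C,F,H} → run F
t=8: ready={B,C,F,H} → run F
t=9: ready={B,C,F,H} → run F
t=10: ready={B,C,F,H} → run F
t=11: ready={B,C,H} → run B
t=12: ready={B,C,H} → run B
t=13: ready={B,C,H} → run B
t=14: ready={B,C,H} → run B
t=15: ready={C,H} → run C
t=16: ready={C,H} → run C
t=17: ready={C,H} → run C
t=18: ready={H} → run H
t=19: ready={H} → run H
t=20: ready={H} → run H
t=21: ready={H} → run H
t=22: ready={H} → run H
t=23: ready={H} → run H
t=24: ready={H} → run H
t=25: (idle)
t=26: (idle)
t=27: (idle)

context switches = 5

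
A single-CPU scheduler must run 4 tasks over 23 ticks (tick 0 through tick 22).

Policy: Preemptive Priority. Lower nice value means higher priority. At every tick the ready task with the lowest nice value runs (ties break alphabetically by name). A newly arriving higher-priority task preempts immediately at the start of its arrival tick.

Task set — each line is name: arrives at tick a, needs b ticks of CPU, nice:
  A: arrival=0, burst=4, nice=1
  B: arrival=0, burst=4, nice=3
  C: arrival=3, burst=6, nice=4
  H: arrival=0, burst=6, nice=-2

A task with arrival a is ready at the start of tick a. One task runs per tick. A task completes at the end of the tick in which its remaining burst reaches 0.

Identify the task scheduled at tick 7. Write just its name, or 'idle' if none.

t=0: ready={A,B,H} → run H
t=1: ready={A,B,H} → run H
t=2: ready={A,B,H} → run H
t=3: ready={A,B,C,H} → run H
t=4: ready={A,B,C,H} → run H
t=5: ready={A,B,C,H} → run H
t=6: ready={A,B,C} → run A
t=7: ready={A,B,C} → run A
t=8: ready={A,B,C} → run A
t=9: ready={A,B,C} → run A
t=10: ready={B,C} → run B
t=11: ready={B,C} → run B
t=12: ready={B,C} → run B
t=13: ready={B,C} → run B
t=14: ready={C} → run C
t=15: ready={C} → run C
t=16: ready={C} → run C
t=17: ready={C} → run C
t=18: ready={C} → run C
t=19: ready={C} → run C
t=20: (idle)
t=21: (idle)
t=22: (idle)

running at tick 7 = A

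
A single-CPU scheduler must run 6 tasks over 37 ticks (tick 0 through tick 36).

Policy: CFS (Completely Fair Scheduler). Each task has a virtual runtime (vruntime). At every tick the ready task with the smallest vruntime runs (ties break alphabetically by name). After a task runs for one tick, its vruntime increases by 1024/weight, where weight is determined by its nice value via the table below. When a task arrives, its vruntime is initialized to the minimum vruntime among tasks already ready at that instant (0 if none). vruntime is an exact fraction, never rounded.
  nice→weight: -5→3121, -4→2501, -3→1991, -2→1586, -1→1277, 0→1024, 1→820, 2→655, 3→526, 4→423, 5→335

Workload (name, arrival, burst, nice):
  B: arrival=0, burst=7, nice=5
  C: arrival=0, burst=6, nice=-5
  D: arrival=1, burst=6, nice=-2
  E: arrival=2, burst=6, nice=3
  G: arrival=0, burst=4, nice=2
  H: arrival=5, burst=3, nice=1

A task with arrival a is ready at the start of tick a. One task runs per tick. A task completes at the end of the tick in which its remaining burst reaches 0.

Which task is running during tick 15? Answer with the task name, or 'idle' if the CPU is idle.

running at tick 15 = D

t=0: vr[B=0 C=0 G=0] → run B
t=1: vr[B=1024/335 C=0 D=0 G=0] → run C
t=2: vr[B=1024/335 C=1024/3121 D=0 E=0 G=0] → run D
t=3: vr[B=1024/335 C=1024/3121 D=512/793 E=0 G=0] → run E
t=4: vr[B=1024/335 C=1024/3121 D=512/793 E=512/263 G=0] → run G
t=5: vr[B=1024/335 C=1024/3121 D=512/793 E=512/263 G=1024/655 H=1024/3121] → run C
t=6: vr[B=1024/335 C=2048/3121 D=512/793 E=512/263 G=1024/655 H=1024/3121] → run H
t=7: vr[B=1024/335 C=2048/3121 D=512/793 E=512/263 G=1024/655 H=1008896/639805] → run D
t=8: vr[B=1024/335 C=2048/3121 D=1024/793 E=512/263 G=1024/655 H=1008896/639805] → run C
t=9: vr[B=1024/335 C=3072/3121 D=1024/793 E=512/263 G=1024/655 H=1008896/639805] → run C
t=10: vr[B=1024/335 C=4096/3121 D=1024/793 E=512/263 G=1024/655 H=1008896/639805] → run D
t=11: vr[B=1024/335 C=4096/3121 D=1536/793 E=512/263 G=1024/655 H=1008896/639805] → run C
t=12: vr[B=1024/335 C=5120/3121 D=1536/793 E=512/263 G=1024/655 H=1008896/639805] → run G
t=13: vr[B=1024/335 C=5120/3121 D=1536/793 E=512/263 G=2048/655 H=1008896/639805] → run H
t=14: vr[B=1024/335 C=5120/3121 D=1536/793 E=512/263 G=2048/655 H=1807872/639805] → run C
t=15: vr[B=1024/335 D=1536/793 E=512/263 G=2048/655 H=1807872/639805] → run D
t=16: vr[B=1024/335 D=2048/793 E=512/263 G=2048/655 H=1807872/639805] → run E
t=17: vr[B=1024/335 D=2048/793 E=1024/263 G=2048/655 H=1807872/639805] → run D
t=18: vr[B=1024/335 D=2560/793 E=1024/263 G=2048/655 H=1807872/639805] → run H
t=19: vr[B=1024/335 D=2560/793 E=1024/263 G=2048/655] → run B
t=20: vr[B=2048/335 D=2560/793 E=1024/263 G=2048/655] → run G
t=21: vr[B=2048/335 D=2560/793 E=1024/263 G=3072/655] → run D
t=22: vr[B=2048/335 E=1024/263 G=3072/655] → run E
t=23: vr[B=2048/335 E=1536/263 G=3072/655] → run G
t=24: vr[B=2048/335 E=1536/263] → run E
t=25: vr[B=2048/335 E=2048/263] → run B
t=26: vr[B=3072/335 E=2048/263] → run E
t=27: vr[B=3072/335 E=2560/263] → run B
t=28: vr[B=4096/335 E=2560/263] → run E
t=29: vr[B=4096/335] → run B
t=30: vr[B=1024/67] → run B
t=31: vr[B=6144/335] → run B
t=32: (idle)
t=33: (idle)
t=34: (idle)
t=35: (idle)
t=36: (idle)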